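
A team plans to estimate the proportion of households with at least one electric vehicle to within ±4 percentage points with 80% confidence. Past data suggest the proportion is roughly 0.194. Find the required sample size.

n = 161

For a proportion with margin E = 0.04 at 80% confidence, z = 1.282.
n = p̂(1−p̂)(z/E)² = 0.194 × 0.806 × (1.282/0.04)² = 160.62
Round up: n = 161.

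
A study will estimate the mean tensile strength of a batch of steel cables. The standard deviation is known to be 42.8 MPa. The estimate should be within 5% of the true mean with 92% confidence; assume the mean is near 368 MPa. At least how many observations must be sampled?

For a mean, the margin of error is E = z·σ/√n, so n = (zσ/E)².
At 92% confidence, z = 1.751.
E = 5% of 368 = 18.4 MPa.
n = (1.751 × 42.8 / 18.4)² = 16.59
Round up: n = 17.

17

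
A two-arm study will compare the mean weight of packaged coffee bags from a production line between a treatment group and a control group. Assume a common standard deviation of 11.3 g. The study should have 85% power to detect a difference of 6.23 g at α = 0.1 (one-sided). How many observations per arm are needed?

36 per group

For two equal groups, n per group = 2·((z_α + z_β)·σ/δ)².
z_α = 1.282; z_β = 1.036 (power 85%).
n = 2 × (2.318 × 11.3 / 6.23)² = 2 × 17.68 = 35.36
Round up: n = 36 per group.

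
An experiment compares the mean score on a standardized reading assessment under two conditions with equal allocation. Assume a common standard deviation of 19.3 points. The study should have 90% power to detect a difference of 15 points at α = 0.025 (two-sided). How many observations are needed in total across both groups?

For two equal groups, n per group = 2·((z_{α/2} + z_β)·σ/δ)².
z_{α/2} = 2.241; z_β = 1.282 (power 90%).
n = 2 × (3.523 × 19.3 / 15)² = 2 × 20.55 = 41.10
Round up: n = 42 per group.
Total across both groups: 2 × 42 = 84.

84 total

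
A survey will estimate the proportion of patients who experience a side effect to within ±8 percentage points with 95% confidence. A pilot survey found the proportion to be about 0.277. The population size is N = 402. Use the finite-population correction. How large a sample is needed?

n = 93

For a proportion with margin E = 0.08 at 95% confidence, z = 1.960.
n = p̂(1−p̂)(z/E)² = 0.277 × 0.723 × (1.960/0.08)² = 120.21 — call this n₀.
Finite-population correction with N = 402: n = n₀ / (1 + (n₀−1)/N) = 120.21 / 1.297 = 92.68
Round up: n = 93.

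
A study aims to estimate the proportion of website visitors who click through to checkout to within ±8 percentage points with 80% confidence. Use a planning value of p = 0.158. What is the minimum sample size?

For a proportion with margin E = 0.08 at 80% confidence, z = 1.282.
n = p̂(1−p̂)(z/E)² = 0.158 × 0.842 × (1.282/0.08)² = 34.16
Round up: n = 35.

35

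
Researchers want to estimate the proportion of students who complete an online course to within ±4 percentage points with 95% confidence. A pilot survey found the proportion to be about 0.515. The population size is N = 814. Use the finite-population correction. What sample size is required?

For a proportion with margin E = 0.04 at 95% confidence, z = 1.960.
n = p̂(1−p̂)(z/E)² = 0.515 × 0.485 × (1.960/0.04)² = 599.71 — call this n₀.
Finite-population correction with N = 814: n = n₀ / (1 + (n₀−1)/N) = 599.71 / 1.736 = 345.46
Round up: n = 346.

346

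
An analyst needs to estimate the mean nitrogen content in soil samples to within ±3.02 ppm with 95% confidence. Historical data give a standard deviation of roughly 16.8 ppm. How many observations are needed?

For a mean, the margin of error is E = z·σ/√n, so n = (zσ/E)².
At 95% confidence, z = 1.960.
n = (1.960 × 16.8 / 3.02)² = 118.88
Round up: n = 119.

n = 119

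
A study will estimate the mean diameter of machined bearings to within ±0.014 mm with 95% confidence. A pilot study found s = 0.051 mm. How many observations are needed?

For a mean, the margin of error is E = z·σ/√n, so n = (zσ/E)².
At 95% confidence, z = 1.960.
n = (1.960 × 0.051 / 0.014)² = 50.98
Round up: n = 51.

51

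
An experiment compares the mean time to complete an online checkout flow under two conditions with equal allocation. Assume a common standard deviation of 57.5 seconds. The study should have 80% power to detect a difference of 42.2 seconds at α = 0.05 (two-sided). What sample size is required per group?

30 per group

For two equal groups, n per group = 2·((z_{α/2} + z_β)·σ/δ)².
z_{α/2} = 1.960; z_β = 0.842 (power 80%).
n = 2 × (2.802 × 57.5 / 42.2)² = 2 × 14.58 = 29.16
Round up: n = 30 per group.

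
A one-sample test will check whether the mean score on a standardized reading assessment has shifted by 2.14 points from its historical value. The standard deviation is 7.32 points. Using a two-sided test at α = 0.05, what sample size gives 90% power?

n = 123

For a one-sample z-test, n = ((z_{α/2} + z_β)·σ/δ)².
z_{α/2} = 1.960 (two-sided α = 0.05); z_β = 1.282 (power 90% → β = 0.1).
n = (3.242 × 7.32 / 2.14)² = 122.98
Round up: n = 123.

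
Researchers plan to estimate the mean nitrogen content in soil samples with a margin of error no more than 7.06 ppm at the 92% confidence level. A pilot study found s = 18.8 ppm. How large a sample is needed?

For a mean, the margin of error is E = z·σ/√n, so n = (zσ/E)².
At 92% confidence, z = 1.751.
n = (1.751 × 18.8 / 7.06)² = 21.74
Round up: n = 22.

22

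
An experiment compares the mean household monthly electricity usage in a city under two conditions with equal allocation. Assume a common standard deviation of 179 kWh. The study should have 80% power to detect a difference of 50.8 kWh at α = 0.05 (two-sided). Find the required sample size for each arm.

195 per group

For two equal groups, n per group = 2·((z_{α/2} + z_β)·σ/δ)².
z_{α/2} = 1.960; z_β = 0.842 (power 80%).
n = 2 × (2.802 × 179 / 50.8)² = 2 × 97.48 = 194.96
Round up: n = 195 per group.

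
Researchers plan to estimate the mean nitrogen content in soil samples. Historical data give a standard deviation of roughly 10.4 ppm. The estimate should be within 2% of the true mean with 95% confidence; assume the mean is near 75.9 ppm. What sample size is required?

181

For a mean, the margin of error is E = z·σ/√n, so n = (zσ/E)².
At 95% confidence, z = 1.960.
E = 2% of 75.9 = 1.518 ppm.
n = (1.960 × 10.4 / 1.518)² = 180.32
Round up: n = 181.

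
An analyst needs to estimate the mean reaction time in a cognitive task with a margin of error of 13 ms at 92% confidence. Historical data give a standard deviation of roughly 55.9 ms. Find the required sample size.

57

For a mean, the margin of error is E = z·σ/√n, so n = (zσ/E)².
At 92% confidence, z = 1.751.
n = (1.751 × 55.9 / 13)² = 56.69
Round up: n = 57.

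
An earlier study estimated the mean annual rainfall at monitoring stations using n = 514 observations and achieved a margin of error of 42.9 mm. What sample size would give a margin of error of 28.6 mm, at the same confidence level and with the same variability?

1157

Margin of error scales as 1/√n, so n₂ = n₁·(E₁/E₂)².
n₂ = 514 × (42.9/28.6)² = 514 × 2.25 = 1156.50
Round up: n₂ = 1157.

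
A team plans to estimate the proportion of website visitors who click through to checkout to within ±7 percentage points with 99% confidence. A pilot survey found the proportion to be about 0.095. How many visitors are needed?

117

For a proportion with margin E = 0.07 at 99% confidence, z = 2.576.
n = p̂(1−p̂)(z/E)² = 0.095 × 0.905 × (2.576/0.07)² = 116.43
Round up: n = 117.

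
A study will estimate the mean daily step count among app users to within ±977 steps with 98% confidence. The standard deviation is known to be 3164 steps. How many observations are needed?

For a mean, the margin of error is E = z·σ/√n, so n = (zσ/E)².
At 98% confidence, z = 2.326.
n = (2.326 × 3164 / 977)² = 56.74
Round up: n = 57.

n = 57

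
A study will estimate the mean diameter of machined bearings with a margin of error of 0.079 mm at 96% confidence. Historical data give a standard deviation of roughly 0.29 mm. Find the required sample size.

57

For a mean, the margin of error is E = z·σ/√n, so n = (zσ/E)².
At 96% confidence, z = 2.054.
n = (2.054 × 0.29 / 0.079)² = 56.85
Round up: n = 57.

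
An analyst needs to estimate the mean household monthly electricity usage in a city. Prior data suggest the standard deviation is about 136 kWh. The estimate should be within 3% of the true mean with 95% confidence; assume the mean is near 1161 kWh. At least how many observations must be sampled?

n = 59

For a mean, the margin of error is E = z·σ/√n, so n = (zσ/E)².
At 95% confidence, z = 1.960.
E = 3% of 1161 = 34.83 kWh.
n = (1.960 × 136 / 34.83)² = 58.57
Round up: n = 59.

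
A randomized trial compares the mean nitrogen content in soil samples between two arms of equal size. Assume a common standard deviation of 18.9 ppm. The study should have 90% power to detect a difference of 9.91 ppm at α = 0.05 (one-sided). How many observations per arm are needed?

For two equal groups, n per group = 2·((z_α + z_β)·σ/δ)².
z_α = 1.645; z_β = 1.282 (power 90%).
n = 2 × (2.927 × 18.9 / 9.91)² = 2 × 31.16 = 62.32
Round up: n = 63 per group.

63 per group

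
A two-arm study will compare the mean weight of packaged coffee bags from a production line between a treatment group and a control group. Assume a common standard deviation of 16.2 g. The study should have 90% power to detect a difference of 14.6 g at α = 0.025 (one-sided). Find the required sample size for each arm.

For two equal groups, n per group = 2·((z_α + z_β)·σ/δ)².
z_α = 1.960; z_β = 1.282 (power 90%).
n = 2 × (3.242 × 16.2 / 14.6)² = 2 × 12.94 = 25.88
Round up: n = 26 per group.

26 per group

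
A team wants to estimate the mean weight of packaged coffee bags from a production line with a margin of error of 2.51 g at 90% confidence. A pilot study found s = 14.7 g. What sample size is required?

For a mean, the margin of error is E = z·σ/√n, so n = (zσ/E)².
At 90% confidence, z = 1.645.
n = (1.645 × 14.7 / 2.51)² = 92.82
Round up: n = 93.

93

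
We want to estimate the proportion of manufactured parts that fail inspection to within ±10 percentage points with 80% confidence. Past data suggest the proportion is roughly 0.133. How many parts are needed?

For a proportion with margin E = 0.1 at 80% confidence, z = 1.282.
n = p̂(1−p̂)(z/E)² = 0.133 × 0.867 × (1.282/0.1)² = 18.95
Round up: n = 19.

n = 19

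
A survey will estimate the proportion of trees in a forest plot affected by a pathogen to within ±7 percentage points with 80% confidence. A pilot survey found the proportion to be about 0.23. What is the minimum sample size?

60

For a proportion with margin E = 0.07 at 80% confidence, z = 1.282.
n = p̂(1−p̂)(z/E)² = 0.23 × 0.77 × (1.282/0.07)² = 59.40
Round up: n = 60.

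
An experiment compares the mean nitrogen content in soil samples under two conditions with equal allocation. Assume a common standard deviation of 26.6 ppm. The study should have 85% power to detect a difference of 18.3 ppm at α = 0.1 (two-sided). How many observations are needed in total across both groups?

62 total

For two equal groups, n per group = 2·((z_{α/2} + z_β)·σ/δ)².
z_{α/2} = 1.645; z_β = 1.036 (power 85%).
n = 2 × (2.681 × 26.6 / 18.3)² = 2 × 15.19 = 30.38
Round up: n = 31 per group.
Total across both groups: 2 × 31 = 62.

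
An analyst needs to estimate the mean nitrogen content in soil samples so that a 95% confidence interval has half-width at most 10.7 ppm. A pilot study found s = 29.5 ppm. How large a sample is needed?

30

For a mean, the margin of error is E = z·σ/√n, so n = (zσ/E)².
At 95% confidence, z = 1.960.
n = (1.960 × 29.5 / 10.7)² = 29.20
Round up: n = 30.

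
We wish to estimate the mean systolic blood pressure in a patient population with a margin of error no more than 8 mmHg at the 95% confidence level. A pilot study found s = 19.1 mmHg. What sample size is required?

22

For a mean, the margin of error is E = z·σ/√n, so n = (zσ/E)².
At 95% confidence, z = 1.960.
n = (1.960 × 19.1 / 8)² = 21.90
Round up: n = 22.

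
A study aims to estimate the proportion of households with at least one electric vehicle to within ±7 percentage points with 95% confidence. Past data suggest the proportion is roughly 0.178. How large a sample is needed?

115

For a proportion with margin E = 0.07 at 95% confidence, z = 1.960.
n = p̂(1−p̂)(z/E)² = 0.178 × 0.822 × (1.960/0.07)² = 114.71
Round up: n = 115.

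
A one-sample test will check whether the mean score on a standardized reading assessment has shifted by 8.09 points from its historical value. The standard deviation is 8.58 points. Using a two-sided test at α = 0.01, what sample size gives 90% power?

For a one-sample z-test, n = ((z_{α/2} + z_β)·σ/δ)².
z_{α/2} = 2.576 (two-sided α = 0.01); z_β = 1.282 (power 90% → β = 0.1).
n = (3.858 × 8.58 / 8.09)² = 16.74
Round up: n = 17.

n = 17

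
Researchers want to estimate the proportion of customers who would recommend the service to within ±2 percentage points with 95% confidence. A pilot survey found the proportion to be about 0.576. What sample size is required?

2346

For a proportion with margin E = 0.02 at 95% confidence, z = 1.960.
n = p̂(1−p̂)(z/E)² = 0.576 × 0.424 × (1.960/0.02)² = 2345.53
Round up: n = 2346.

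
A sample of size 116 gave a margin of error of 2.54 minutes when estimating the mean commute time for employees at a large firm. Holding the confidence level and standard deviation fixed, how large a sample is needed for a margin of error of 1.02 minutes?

Margin of error scales as 1/√n, so n₂ = n₁·(E₁/E₂)².
n₂ = 116 × (2.54/1.02)² = 116 × 6.201 = 719.32
Round up: n₂ = 720.

n = 720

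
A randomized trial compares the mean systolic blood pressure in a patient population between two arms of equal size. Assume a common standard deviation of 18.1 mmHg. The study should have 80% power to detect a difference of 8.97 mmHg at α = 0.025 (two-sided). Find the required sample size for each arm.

For two equal groups, n per group = 2·((z_{α/2} + z_β)·σ/δ)².
z_{α/2} = 2.241; z_β = 0.842 (power 80%).
n = 2 × (3.083 × 18.1 / 8.97)² = 2 × 38.70 = 77.40
Round up: n = 78 per group.

78 per group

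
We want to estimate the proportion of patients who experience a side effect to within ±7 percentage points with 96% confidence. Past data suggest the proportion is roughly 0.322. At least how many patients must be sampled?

For a proportion with margin E = 0.07 at 96% confidence, z = 2.054.
n = p̂(1−p̂)(z/E)² = 0.322 × 0.678 × (2.054/0.07)² = 187.97
Round up: n = 188.

188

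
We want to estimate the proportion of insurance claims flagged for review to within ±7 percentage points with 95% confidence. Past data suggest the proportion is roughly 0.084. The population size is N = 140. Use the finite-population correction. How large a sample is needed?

For a proportion with margin E = 0.07 at 95% confidence, z = 1.960.
n = p̂(1−p̂)(z/E)² = 0.084 × 0.916 × (1.960/0.07)² = 60.32 — call this n₀.
Finite-population correction with N = 140: n = n₀ / (1 + (n₀−1)/N) = 60.32 / 1.424 = 42.36
Round up: n = 43.

43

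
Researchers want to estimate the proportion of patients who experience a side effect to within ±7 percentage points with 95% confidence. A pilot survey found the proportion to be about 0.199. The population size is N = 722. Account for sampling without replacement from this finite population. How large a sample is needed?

For a proportion with margin E = 0.07 at 95% confidence, z = 1.960.
n = p̂(1−p̂)(z/E)² = 0.199 × 0.801 × (1.960/0.07)² = 124.97 — call this n₀.
Finite-population correction with N = 722: n = n₀ / (1 + (n₀−1)/N) = 124.97 / 1.172 = 106.63
Round up: n = 107.

107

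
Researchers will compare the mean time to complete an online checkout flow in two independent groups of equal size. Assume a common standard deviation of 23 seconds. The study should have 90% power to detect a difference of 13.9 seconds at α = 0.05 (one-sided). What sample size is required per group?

For two equal groups, n per group = 2·((z_α + z_β)·σ/δ)².
z_α = 1.645; z_β = 1.282 (power 90%).
n = 2 × (2.927 × 23 / 13.9)² = 2 × 23.46 = 46.92
Round up: n = 47 per group.

47 per group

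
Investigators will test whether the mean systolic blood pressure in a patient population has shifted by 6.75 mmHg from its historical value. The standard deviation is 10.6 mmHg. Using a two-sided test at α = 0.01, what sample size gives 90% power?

n = 37

For a one-sample z-test, n = ((z_{α/2} + z_β)·σ/δ)².
z_{α/2} = 2.576 (two-sided α = 0.01); z_β = 1.282 (power 90% → β = 0.1).
n = (3.858 × 10.6 / 6.75)² = 36.71
Round up: n = 37.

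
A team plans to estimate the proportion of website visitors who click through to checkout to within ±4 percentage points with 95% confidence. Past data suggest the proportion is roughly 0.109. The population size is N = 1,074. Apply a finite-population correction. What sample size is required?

For a proportion with margin E = 0.04 at 95% confidence, z = 1.960.
n = p̂(1−p̂)(z/E)² = 0.109 × 0.891 × (1.960/0.04)² = 233.18 — call this n₀.
Finite-population correction with N = 1,074: n = n₀ / (1 + (n₀−1)/N) = 233.18 / 1.216 = 191.76
Round up: n = 192.

192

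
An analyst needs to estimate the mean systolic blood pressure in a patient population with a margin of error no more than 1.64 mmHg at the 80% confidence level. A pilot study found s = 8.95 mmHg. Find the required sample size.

n = 49

For a mean, the margin of error is E = z·σ/√n, so n = (zσ/E)².
At 80% confidence, z = 1.282.
n = (1.282 × 8.95 / 1.64)² = 48.95
Round up: n = 49.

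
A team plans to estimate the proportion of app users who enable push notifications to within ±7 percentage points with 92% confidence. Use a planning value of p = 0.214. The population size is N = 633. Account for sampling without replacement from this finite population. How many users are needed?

91

For a proportion with margin E = 0.07 at 92% confidence, z = 1.751.
n = p̂(1−p̂)(z/E)² = 0.214 × 0.786 × (1.751/0.07)² = 105.25 — call this n₀.
Finite-population correction with N = 633: n = n₀ / (1 + (n₀−1)/N) = 105.25 / 1.165 = 90.34
Round up: n = 91.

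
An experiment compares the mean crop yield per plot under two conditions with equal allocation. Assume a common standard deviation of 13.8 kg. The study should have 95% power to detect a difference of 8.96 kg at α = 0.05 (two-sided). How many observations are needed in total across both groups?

124 total

For two equal groups, n per group = 2·((z_{α/2} + z_β)·σ/δ)².
z_{α/2} = 1.960; z_β = 1.645 (power 95%).
n = 2 × (3.605 × 13.8 / 8.96)² = 2 × 30.83 = 61.66
Round up: n = 62 per group.
Total across both groups: 2 × 62 = 124.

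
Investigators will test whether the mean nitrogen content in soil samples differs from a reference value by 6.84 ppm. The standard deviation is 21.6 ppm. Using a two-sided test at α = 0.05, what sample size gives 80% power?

For a one-sample z-test, n = ((z_{α/2} + z_β)·σ/δ)².
z_{α/2} = 1.960 (two-sided α = 0.05); z_β = 0.842 (power 80% → β = 0.2).
n = (2.802 × 21.6 / 6.84)² = 78.29
Round up: n = 79.

79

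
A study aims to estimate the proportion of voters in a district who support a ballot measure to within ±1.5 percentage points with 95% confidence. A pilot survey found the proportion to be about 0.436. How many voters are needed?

For a proportion with margin E = 0.015 at 95% confidence, z = 1.960.
n = p̂(1−p̂)(z/E)² = 0.436 × 0.564 × (1.960/0.015)² = 4198.51
Round up: n = 4199.

4199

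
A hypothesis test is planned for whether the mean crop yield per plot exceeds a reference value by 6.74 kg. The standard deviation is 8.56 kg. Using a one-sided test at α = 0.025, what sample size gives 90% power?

For a one-sample z-test, n = ((z_α + z_β)·σ/δ)².
z_α = 1.960 (one-sided α = 0.025); z_β = 1.282 (power 90% → β = 0.1).
n = (3.242 × 8.56 / 6.74)² = 16.95
Round up: n = 17.

17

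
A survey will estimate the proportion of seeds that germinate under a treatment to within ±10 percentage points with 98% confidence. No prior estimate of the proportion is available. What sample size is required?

For a proportion with margin E = 0.1 at 98% confidence, z = 2.326.
With no prior estimate, use p = 0.5, which maximizes p(1−p) at 0.25.
n = 0.25 × (z/E)² = 0.25 × (2.326/0.1)² = 135.26
Round up: n = 136.

136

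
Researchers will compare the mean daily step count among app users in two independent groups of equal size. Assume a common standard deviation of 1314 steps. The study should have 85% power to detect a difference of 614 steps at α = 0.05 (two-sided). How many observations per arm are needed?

For two equal groups, n per group = 2·((z_{α/2} + z_β)·σ/δ)².
z_{α/2} = 1.960; z_β = 1.036 (power 85%).
n = 2 × (2.996 × 1314 / 614)² = 2 × 41.11 = 82.22
Round up: n = 83 per group.

83 per group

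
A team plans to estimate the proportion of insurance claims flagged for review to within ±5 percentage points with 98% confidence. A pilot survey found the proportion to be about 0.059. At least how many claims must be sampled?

121

For a proportion with margin E = 0.05 at 98% confidence, z = 2.326.
n = p̂(1−p̂)(z/E)² = 0.059 × 0.941 × (2.326/0.05)² = 120.15
Round up: n = 121.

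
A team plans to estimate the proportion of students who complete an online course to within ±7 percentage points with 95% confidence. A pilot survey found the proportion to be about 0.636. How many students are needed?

For a proportion with margin E = 0.07 at 95% confidence, z = 1.960.
n = p̂(1−p̂)(z/E)² = 0.636 × 0.364 × (1.960/0.07)² = 181.50
Round up: n = 182.

182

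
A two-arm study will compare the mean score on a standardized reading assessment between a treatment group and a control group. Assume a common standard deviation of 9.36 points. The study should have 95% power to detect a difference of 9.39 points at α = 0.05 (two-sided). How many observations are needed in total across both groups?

For two equal groups, n per group = 2·((z_{α/2} + z_β)·σ/δ)².
z_{α/2} = 1.960; z_β = 1.645 (power 95%).
n = 2 × (3.605 × 9.36 / 9.39)² = 2 × 12.91 = 25.82
Round up: n = 26 per group.
Total across both groups: 2 × 26 = 52.

52 total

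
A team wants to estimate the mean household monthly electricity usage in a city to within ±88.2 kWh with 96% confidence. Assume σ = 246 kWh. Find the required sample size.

For a mean, the margin of error is E = z·σ/√n, so n = (zσ/E)².
At 96% confidence, z = 2.054.
n = (2.054 × 246 / 88.2)² = 32.82
Round up: n = 33.

33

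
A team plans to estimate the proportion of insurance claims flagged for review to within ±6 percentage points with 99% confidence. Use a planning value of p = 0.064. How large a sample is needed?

111

For a proportion with margin E = 0.06 at 99% confidence, z = 2.576.
n = p̂(1−p̂)(z/E)² = 0.064 × 0.936 × (2.576/0.06)² = 110.42
Round up: n = 111.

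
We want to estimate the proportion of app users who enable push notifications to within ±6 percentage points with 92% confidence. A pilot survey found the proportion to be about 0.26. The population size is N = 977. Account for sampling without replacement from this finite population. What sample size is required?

For a proportion with margin E = 0.06 at 92% confidence, z = 1.751.
n = p̂(1−p̂)(z/E)² = 0.26 × 0.74 × (1.751/0.06)² = 163.86 — call this n₀.
Finite-population correction with N = 977: n = n₀ / (1 + (n₀−1)/N) = 163.86 / 1.167 = 140.41
Round up: n = 141.

141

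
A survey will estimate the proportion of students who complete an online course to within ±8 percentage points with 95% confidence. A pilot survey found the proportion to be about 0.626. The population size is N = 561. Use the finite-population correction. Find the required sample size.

For a proportion with margin E = 0.08 at 95% confidence, z = 1.960.
n = p̂(1−p̂)(z/E)² = 0.626 × 0.374 × (1.960/0.08)² = 140.53 — call this n₀.
Finite-population correction with N = 561: n = n₀ / (1 + (n₀−1)/N) = 140.53 / 1.249 = 112.51
Round up: n = 113.

113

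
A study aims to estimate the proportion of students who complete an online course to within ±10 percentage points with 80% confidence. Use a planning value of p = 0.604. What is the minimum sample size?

n = 40

For a proportion with margin E = 0.1 at 80% confidence, z = 1.282.
n = p̂(1−p̂)(z/E)² = 0.604 × 0.396 × (1.282/0.1)² = 39.31
Round up: n = 40.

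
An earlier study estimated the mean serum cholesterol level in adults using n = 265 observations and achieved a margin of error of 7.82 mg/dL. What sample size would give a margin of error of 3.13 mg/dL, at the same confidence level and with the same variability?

1655

Margin of error scales as 1/√n, so n₂ = n₁·(E₁/E₂)².
n₂ = 265 × (7.82/3.13)² = 265 × 6.242 = 1654.13
Round up: n₂ = 1655.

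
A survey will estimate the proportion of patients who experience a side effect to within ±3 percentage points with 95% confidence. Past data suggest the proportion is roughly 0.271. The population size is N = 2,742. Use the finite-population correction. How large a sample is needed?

For a proportion with margin E = 0.03 at 95% confidence, z = 1.960.
n = p̂(1−p̂)(z/E)² = 0.271 × 0.729 × (1.960/0.03)² = 843.27 — call this n₀.
Finite-population correction with N = 2,742: n = n₀ / (1 + (n₀−1)/N) = 843.27 / 1.307 = 645.20
Round up: n = 646.

646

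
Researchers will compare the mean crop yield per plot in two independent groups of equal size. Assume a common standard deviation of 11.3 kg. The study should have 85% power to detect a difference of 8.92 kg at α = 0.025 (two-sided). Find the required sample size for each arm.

35 per group

For two equal groups, n per group = 2·((z_{α/2} + z_β)·σ/δ)².
z_{α/2} = 2.241; z_β = 1.036 (power 85%).
n = 2 × (3.277 × 11.3 / 8.92)² = 2 × 17.23 = 34.46
Round up: n = 35 per group.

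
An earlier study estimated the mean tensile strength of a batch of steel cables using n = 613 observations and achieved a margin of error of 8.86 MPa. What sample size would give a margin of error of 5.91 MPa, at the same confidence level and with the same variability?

1378

Margin of error scales as 1/√n, so n₂ = n₁·(E₁/E₂)².
n₂ = 613 × (8.86/5.91)² = 613 × 2.247 = 1377.41
Round up: n₂ = 1378.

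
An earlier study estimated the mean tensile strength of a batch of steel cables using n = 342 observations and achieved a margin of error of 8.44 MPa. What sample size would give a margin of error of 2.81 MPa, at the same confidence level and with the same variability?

n = 3086

Margin of error scales as 1/√n, so n₂ = n₁·(E₁/E₂)².
n₂ = 342 × (8.44/2.81)² = 342 × 9.021 = 3085.18
Round up: n₂ = 3086.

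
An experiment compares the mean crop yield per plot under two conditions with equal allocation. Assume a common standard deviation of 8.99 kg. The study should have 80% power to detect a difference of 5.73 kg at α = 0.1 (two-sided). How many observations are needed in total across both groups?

62 total

For two equal groups, n per group = 2·((z_{α/2} + z_β)·σ/δ)².
z_{α/2} = 1.645; z_β = 0.842 (power 80%).
n = 2 × (2.487 × 8.99 / 5.73)² = 2 × 15.23 = 30.46
Round up: n = 31 per group.
Total across both groups: 2 × 31 = 62.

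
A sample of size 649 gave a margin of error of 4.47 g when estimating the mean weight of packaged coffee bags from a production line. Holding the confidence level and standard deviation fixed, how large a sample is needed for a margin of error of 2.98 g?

Margin of error scales as 1/√n, so n₂ = n₁·(E₁/E₂)².
n₂ = 649 × (4.47/2.98)² = 649 × 2.25 = 1460.25
Round up: n₂ = 1461.

1461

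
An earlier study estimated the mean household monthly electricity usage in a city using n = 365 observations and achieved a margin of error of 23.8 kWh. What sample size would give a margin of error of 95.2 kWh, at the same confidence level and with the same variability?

Margin of error scales as 1/√n, so n₂ = n₁·(E₁/E₂)².
n₂ = 365 × (23.8/95.2)² = 365 × 0.0625 = 22.81
Round up: n₂ = 23.

23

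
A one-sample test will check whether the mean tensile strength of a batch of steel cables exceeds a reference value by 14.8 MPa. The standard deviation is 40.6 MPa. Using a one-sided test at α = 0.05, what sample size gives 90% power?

65

For a one-sample z-test, n = ((z_α + z_β)·σ/δ)².
z_α = 1.645 (one-sided α = 0.05); z_β = 1.282 (power 90% → β = 0.1).
n = (2.927 × 40.6 / 14.8)² = 64.47
Round up: n = 65.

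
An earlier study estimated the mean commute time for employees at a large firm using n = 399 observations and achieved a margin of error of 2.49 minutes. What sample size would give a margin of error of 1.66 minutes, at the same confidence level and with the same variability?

Margin of error scales as 1/√n, so n₂ = n₁·(E₁/E₂)².
n₂ = 399 × (2.49/1.66)² = 399 × 2.25 = 897.75
Round up: n₂ = 898.

898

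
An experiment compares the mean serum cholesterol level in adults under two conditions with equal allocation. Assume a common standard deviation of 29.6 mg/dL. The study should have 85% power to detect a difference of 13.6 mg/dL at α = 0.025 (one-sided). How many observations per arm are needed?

For two equal groups, n per group = 2·((z_α + z_β)·σ/δ)².
z_α = 1.960; z_β = 1.036 (power 85%).
n = 2 × (2.996 × 29.6 / 13.6)² = 2 × 42.52 = 85.04
Round up: n = 86 per group.

86 per group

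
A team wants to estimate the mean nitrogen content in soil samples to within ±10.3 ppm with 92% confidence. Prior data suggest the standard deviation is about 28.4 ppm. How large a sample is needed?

24

For a mean, the margin of error is E = z·σ/√n, so n = (zσ/E)².
At 92% confidence, z = 1.751.
n = (1.751 × 28.4 / 10.3)² = 23.31
Round up: n = 24.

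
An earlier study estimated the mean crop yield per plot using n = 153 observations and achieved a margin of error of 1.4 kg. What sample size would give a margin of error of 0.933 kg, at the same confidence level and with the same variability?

Margin of error scales as 1/√n, so n₂ = n₁·(E₁/E₂)².
n₂ = 153 × (1.4/0.933)² = 153 × 2.252 = 344.56
Round up: n₂ = 345.

345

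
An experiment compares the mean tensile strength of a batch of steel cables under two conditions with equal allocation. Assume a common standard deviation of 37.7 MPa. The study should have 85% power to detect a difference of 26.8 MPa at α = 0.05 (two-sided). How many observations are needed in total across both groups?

For two equal groups, n per group = 2·((z_{α/2} + z_β)·σ/δ)².
z_{α/2} = 1.960; z_β = 1.036 (power 85%).
n = 2 × (2.996 × 37.7 / 26.8)² = 2 × 17.76 = 35.52
Round up: n = 36 per group.
Total across both groups: 2 × 36 = 72.

72 total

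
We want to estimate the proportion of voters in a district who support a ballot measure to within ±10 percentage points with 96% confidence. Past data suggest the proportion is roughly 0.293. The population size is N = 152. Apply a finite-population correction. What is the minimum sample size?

For a proportion with margin E = 0.1 at 96% confidence, z = 2.054.
n = p̂(1−p̂)(z/E)² = 0.293 × 0.707 × (2.054/0.1)² = 87.40 — call this n₀.
Finite-population correction with N = 152: n = n₀ / (1 + (n₀−1)/N) = 87.40 / 1.568 = 55.74
Round up: n = 56.

56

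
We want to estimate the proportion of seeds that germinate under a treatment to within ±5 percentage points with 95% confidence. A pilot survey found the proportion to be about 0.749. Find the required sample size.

For a proportion with margin E = 0.05 at 95% confidence, z = 1.960.
n = p̂(1−p̂)(z/E)² = 0.749 × 0.251 × (1.960/0.05)² = 288.89
Round up: n = 289.

289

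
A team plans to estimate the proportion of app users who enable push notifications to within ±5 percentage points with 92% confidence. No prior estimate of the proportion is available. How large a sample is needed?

n = 307

For a proportion with margin E = 0.05 at 92% confidence, z = 1.751.
With no prior estimate, use p = 0.5, which maximizes p(1−p) at 0.25.
n = 0.25 × (z/E)² = 0.25 × (1.751/0.05)² = 306.60
Round up: n = 307.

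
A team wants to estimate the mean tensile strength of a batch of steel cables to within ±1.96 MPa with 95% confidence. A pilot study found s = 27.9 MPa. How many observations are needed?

779

For a mean, the margin of error is E = z·σ/√n, so n = (zσ/E)².
At 95% confidence, z = 1.960.
n = (1.960 × 27.9 / 1.96)² = 778.41
Round up: n = 779.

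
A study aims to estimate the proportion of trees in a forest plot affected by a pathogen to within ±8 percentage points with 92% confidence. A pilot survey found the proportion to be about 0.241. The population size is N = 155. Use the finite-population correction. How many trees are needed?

57

For a proportion with margin E = 0.08 at 92% confidence, z = 1.751.
n = p̂(1−p̂)(z/E)² = 0.241 × 0.759 × (1.751/0.08)² = 87.63 — call this n₀.
Finite-population correction with N = 155: n = n₀ / (1 + (n₀−1)/N) = 87.63 / 1.559 = 56.21
Round up: n = 57.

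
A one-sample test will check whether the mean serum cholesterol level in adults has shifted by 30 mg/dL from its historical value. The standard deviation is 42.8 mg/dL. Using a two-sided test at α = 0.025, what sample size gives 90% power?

For a one-sample z-test, n = ((z_{α/2} + z_β)·σ/δ)².
z_{α/2} = 2.241 (two-sided α = 0.025); z_β = 1.282 (power 90% → β = 0.1).
n = (3.523 × 42.8 / 30)² = 25.26
Round up: n = 26.

26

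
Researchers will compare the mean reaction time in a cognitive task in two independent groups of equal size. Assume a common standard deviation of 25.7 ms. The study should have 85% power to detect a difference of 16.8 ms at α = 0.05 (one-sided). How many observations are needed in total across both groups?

For two equal groups, n per group = 2·((z_α + z_β)·σ/δ)².
z_α = 1.645; z_β = 1.036 (power 85%).
n = 2 × (2.681 × 25.7 / 16.8)² = 2 × 16.82 = 33.64
Round up: n = 34 per group.
Total across both groups: 2 × 34 = 68.

68 total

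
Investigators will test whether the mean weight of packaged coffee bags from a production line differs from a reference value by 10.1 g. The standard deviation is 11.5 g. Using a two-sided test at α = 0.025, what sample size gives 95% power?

For a one-sample z-test, n = ((z_{α/2} + z_β)·σ/δ)².
z_{α/2} = 2.241 (two-sided α = 0.025); z_β = 1.645 (power 95% → β = 0.05).
n = (3.886 × 11.5 / 10.1)² = 19.58
Round up: n = 20.

20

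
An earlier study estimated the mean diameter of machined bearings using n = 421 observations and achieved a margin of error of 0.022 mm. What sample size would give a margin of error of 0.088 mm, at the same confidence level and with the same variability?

Margin of error scales as 1/√n, so n₂ = n₁·(E₁/E₂)².
n₂ = 421 × (0.022/0.088)² = 421 × 0.0625 = 26.31
Round up: n₂ = 27.

27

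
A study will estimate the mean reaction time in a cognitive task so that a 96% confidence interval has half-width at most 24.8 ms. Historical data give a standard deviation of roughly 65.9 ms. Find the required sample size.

30

For a mean, the margin of error is E = z·σ/√n, so n = (zσ/E)².
At 96% confidence, z = 2.054.
n = (2.054 × 65.9 / 24.8)² = 29.79
Round up: n = 30.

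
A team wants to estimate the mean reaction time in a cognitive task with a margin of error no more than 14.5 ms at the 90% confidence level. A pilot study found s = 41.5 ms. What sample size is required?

23

For a mean, the margin of error is E = z·σ/√n, so n = (zσ/E)².
At 90% confidence, z = 1.645.
n = (1.645 × 41.5 / 14.5)² = 22.17
Round up: n = 23.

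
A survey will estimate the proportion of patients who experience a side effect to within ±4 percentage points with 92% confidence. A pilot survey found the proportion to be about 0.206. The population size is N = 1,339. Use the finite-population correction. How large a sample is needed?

For a proportion with margin E = 0.04 at 92% confidence, z = 1.751.
n = p̂(1−p̂)(z/E)² = 0.206 × 0.794 × (1.751/0.04)² = 313.43 — call this n₀.
Finite-population correction with N = 1,339: n = n₀ / (1 + (n₀−1)/N) = 313.43 / 1.233 = 254.20
Round up: n = 255.

255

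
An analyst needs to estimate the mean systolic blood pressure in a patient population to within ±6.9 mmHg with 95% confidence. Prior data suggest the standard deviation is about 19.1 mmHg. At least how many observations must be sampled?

n = 30

For a mean, the margin of error is E = z·σ/√n, so n = (zσ/E)².
At 95% confidence, z = 1.960.
n = (1.960 × 19.1 / 6.9)² = 29.44
Round up: n = 30.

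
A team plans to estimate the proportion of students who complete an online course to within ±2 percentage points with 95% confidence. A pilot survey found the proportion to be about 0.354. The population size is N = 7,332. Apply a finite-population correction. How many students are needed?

1691

For a proportion with margin E = 0.02 at 95% confidence, z = 1.960.
n = p̂(1−p̂)(z/E)² = 0.354 × 0.646 × (1.960/0.02)² = 2196.28 — call this n₀.
Finite-population correction with N = 7,332: n = n₀ / (1 + (n₀−1)/N) = 2196.28 / 1.299 = 1690.75
Round up: n = 1691.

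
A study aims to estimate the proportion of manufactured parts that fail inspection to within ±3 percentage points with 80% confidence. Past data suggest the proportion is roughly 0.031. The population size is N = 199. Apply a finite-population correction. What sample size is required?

For a proportion with margin E = 0.03 at 80% confidence, z = 1.282.
n = p̂(1−p̂)(z/E)² = 0.031 × 0.969 × (1.282/0.03)² = 54.86 — call this n₀.
Finite-population correction with N = 199: n = n₀ / (1 + (n₀−1)/N) = 54.86 / 1.271 = 43.16
Round up: n = 44.

44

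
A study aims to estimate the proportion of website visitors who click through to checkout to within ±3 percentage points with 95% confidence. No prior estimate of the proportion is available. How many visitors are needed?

1068

For a proportion with margin E = 0.03 at 95% confidence, z = 1.960.
With no prior estimate, use p = 0.5, which maximizes p(1−p) at 0.25.
n = 0.25 × (z/E)² = 0.25 × (1.960/0.03)² = 1067.11
Round up: n = 1068.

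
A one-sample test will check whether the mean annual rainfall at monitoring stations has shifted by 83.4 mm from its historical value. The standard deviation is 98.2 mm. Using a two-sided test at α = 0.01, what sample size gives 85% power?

19

For a one-sample z-test, n = ((z_{α/2} + z_β)·σ/δ)².
z_{α/2} = 2.576 (two-sided α = 0.01); z_β = 1.036 (power 85% → β = 0.15).
n = (3.612 × 98.2 / 83.4)² = 18.09
Round up: n = 19.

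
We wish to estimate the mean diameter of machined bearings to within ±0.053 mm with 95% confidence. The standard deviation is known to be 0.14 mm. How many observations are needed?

For a mean, the margin of error is E = z·σ/√n, so n = (zσ/E)².
At 95% confidence, z = 1.960.
n = (1.960 × 0.14 / 0.053)² = 26.81
Round up: n = 27.

27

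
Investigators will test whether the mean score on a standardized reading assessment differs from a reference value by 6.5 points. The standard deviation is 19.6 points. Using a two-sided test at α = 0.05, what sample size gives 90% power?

For a one-sample z-test, n = ((z_{α/2} + z_β)·σ/δ)².
z_{α/2} = 1.960 (two-sided α = 0.05); z_β = 1.282 (power 90% → β = 0.1).
n = (3.242 × 19.6 / 6.5)² = 95.57
Round up: n = 96.

96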